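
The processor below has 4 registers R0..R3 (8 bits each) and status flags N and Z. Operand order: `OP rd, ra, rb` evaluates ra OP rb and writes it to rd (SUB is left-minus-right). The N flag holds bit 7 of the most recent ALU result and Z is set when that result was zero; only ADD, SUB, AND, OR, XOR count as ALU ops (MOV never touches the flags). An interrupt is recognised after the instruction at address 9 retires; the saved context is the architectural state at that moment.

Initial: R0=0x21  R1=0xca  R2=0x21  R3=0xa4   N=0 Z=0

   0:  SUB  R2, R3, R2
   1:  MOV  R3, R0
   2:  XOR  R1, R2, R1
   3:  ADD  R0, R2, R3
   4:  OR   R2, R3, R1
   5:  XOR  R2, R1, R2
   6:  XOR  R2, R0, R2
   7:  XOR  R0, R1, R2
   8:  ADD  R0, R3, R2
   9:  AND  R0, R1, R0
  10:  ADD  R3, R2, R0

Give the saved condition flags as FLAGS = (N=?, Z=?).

after  0: R0=0x21 R1=0xca R2=0x83 R3=0xa4  N=1 Z=0
after  1: R0=0x21 R1=0xca R2=0x83 R3=0x21  N=1 Z=0
after  2: R0=0x21 R1=0x49 R2=0x83 R3=0x21  N=0 Z=0
after  3: R0=0xa4 R1=0x49 R2=0x83 R3=0x21  N=1 Z=0
after  4: R0=0xa4 R1=0x49 R2=0x69 R3=0x21  N=0 Z=0
after  5: R0=0xa4 R1=0x49 R2=0x20 R3=0x21  N=0 Z=0
after  6: R0=0xa4 R1=0x49 R2=0x84 R3=0x21  N=1 Z=0
after  7: R0=0xcd R1=0x49 R2=0x84 R3=0x21  N=1 Z=0
after  8: R0=0xa5 R1=0x49 R2=0x84 R3=0x21  N=1 Z=0
after  9: R0=0x01 R1=0x49 R2=0x84 R3=0x21  N=0 Z=0
-- IRQ taken; context saved, return-PC = 10 --

FLAGS = (N=0, Z=0)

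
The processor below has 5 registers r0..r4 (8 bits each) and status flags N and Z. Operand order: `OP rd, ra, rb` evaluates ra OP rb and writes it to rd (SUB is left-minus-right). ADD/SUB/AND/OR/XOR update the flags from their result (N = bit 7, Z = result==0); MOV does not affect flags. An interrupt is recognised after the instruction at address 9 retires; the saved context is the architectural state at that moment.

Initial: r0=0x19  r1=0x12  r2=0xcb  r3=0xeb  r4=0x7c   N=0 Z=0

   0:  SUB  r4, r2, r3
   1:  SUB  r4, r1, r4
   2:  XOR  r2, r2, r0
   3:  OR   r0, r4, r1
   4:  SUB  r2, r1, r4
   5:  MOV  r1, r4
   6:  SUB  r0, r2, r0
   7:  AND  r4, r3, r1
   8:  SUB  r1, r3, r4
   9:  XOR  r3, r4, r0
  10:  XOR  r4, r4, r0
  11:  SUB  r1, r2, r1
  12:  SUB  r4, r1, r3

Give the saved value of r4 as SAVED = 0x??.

after  0: r0=0x19 r1=0x12 r2=0xcb r3=0xeb r4=0xe0  N=1 Z=0
after  1: r0=0x19 r1=0x12 r2=0xcb r3=0xeb r4=0x32  N=0 Z=0
after  2: r0=0x19 r1=0x12 r2=0xd2 r3=0xeb r4=0x32  N=1 Z=0
after  3: r0=0x32 r1=0x12 r2=0xd2 r3=0xeb r4=0x32  N=0 Z=0
after  4: r0=0x32 r1=0x12 r2=0xe0 r3=0xeb r4=0x32  N=1 Z=0
after  5: r0=0x32 r1=0x32 r2=0xe0 r3=0xeb r4=0x32  N=1 Z=0
after  6: r0=0xae r1=0x32 r2=0xe0 r3=0xeb r4=0x32  N=1 Z=0
after  7: r0=0xae r1=0x32 r2=0xe0 r3=0xeb r4=0x22  N=0 Z=0
after  8: r0=0xae r1=0xc9 r2=0xe0 r3=0xeb r4=0x22  N=1 Z=0
after  9: r0=0xae r1=0xc9 r2=0xe0 r3=0x8c r4=0x22  N=1 Z=0
-- IRQ taken; context saved, return-PC = 10 --

SAVED = 0x22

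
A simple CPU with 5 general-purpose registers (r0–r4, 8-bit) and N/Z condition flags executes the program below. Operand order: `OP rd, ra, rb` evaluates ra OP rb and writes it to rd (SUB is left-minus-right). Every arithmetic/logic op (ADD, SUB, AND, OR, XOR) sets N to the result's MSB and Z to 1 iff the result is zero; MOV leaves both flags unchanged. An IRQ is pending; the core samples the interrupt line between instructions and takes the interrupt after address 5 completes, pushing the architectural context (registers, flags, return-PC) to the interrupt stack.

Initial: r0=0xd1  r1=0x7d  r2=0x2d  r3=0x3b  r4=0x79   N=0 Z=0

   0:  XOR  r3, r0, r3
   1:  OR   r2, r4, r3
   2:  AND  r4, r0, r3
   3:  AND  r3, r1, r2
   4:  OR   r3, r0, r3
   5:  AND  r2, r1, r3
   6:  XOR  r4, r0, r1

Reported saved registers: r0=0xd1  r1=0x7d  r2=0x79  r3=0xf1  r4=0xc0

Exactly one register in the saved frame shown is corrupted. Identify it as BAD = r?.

after  0: r0=0xd1 r1=0x7d r2=0x2d r3=0xea r4=0x79  N=1 Z=0
after  1: r0=0xd1 r1=0x7d r2=0xfb r3=0xea r4=0x79  N=1 Z=0
after  2: r0=0xd1 r1=0x7d r2=0xfb r3=0xea r4=0xc0  N=1 Z=0
after  3: r0=0xd1 r1=0x7d r2=0xfb r3=0x79 r4=0xc0  N=0 Z=0
after  4: r0=0xd1 r1=0x7d r2=0xfb r3=0xf9 r4=0xc0  N=1 Z=0
after  5: r0=0xd1 r1=0x7d r2=0x79 r3=0xf9 r4=0xc0  N=0 Z=0
-- IRQ taken; context saved, return-PC = 6 --
mismatch: r3: reported 0xf1 vs actual 0xf9

BAD = r3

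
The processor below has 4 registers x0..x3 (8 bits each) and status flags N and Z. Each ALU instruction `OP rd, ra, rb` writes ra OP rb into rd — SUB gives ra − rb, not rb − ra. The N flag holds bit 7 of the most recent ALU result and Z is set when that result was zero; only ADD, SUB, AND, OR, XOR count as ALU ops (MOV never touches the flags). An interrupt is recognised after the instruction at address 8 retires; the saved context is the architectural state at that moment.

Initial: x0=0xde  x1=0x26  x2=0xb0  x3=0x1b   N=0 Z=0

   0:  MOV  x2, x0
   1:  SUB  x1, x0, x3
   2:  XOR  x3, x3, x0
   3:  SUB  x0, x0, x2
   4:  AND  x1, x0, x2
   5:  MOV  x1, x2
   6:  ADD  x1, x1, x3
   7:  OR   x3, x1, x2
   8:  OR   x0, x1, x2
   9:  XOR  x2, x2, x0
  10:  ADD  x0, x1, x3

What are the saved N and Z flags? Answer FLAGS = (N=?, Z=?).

after  0: x0=0xde x1=0x26 x2=0xde x3=0x1b  N=0 Z=0
after  1: x0=0xde x1=0xc3 x2=0xde x3=0x1b  N=1 Z=0
after  2: x0=0xde x1=0xc3 x2=0xde x3=0xc5  N=1 Z=0
after  3: x0=0x00 x1=0xc3 x2=0xde x3=0xc5  N=0 Z=1
after  4: x0=0x00 x1=0x00 x2=0xde x3=0xc5  N=0 Z=1
after  5: x0=0x00 x1=0xde x2=0xde x3=0xc5  N=0 Z=1
after  6: x0=0x00 x1=0xa3 x2=0xde x3=0xc5  N=1 Z=0
after  7: x0=0x00 x1=0xa3 x2=0xde x3=0xff  N=1 Z=0
after  8: x0=0xff x1=0xa3 x2=0xde x3=0xff  N=1 Z=0
-- IRQ taken; context saved, return-PC = 9 --

FLAGS = (N=1, Z=0)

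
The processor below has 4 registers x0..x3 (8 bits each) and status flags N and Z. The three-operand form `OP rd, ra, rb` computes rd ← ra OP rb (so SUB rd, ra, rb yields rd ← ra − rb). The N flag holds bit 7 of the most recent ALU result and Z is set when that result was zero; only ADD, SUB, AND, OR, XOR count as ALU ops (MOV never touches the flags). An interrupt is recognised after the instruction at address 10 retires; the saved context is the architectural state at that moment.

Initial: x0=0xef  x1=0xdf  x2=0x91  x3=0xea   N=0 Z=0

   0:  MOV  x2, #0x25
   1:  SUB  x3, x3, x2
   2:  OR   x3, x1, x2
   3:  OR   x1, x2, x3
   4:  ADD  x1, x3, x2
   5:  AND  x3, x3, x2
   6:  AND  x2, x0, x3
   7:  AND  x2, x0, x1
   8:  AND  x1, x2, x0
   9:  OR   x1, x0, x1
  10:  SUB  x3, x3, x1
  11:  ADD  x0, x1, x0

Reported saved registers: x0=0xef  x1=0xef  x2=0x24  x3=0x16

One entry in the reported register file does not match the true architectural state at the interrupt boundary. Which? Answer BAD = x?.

BAD = x3

after  0: x0=0xef x1=0xdf x2=0x25 x3=0xea  N=0 Z=0
after  1: x0=0xef x1=0xdf x2=0x25 x3=0xc5  N=1 Z=0
after  2: x0=0xef x1=0xdf x2=0x25 x3=0xff  N=1 Z=0
after  3: x0=0xef x1=0xff x2=0x25 x3=0xff  N=1 Z=0
after  4: x0=0xef x1=0x24 x2=0x25 x3=0xff  N=0 Z=0
after  5: x0=0xef x1=0x24 x2=0x25 x3=0x25  N=0 Z=0
after  6: x0=0xef x1=0x24 x2=0x25 x3=0x25  N=0 Z=0
after  7: x0=0xef x1=0x24 x2=0x24 x3=0x25  N=0 Z=0
after  8: x0=0xef x1=0x24 x2=0x24 x3=0x25  N=0 Z=0
after  9: x0=0xef x1=0xef x2=0x24 x3=0x25  N=1 Z=0
after 10: x0=0xef x1=0xef x2=0x24 x3=0x36  N=0 Z=0
-- IRQ taken; context saved, return-PC = 11 --
mismatch: x3: reported 0x16 vs actual 0x36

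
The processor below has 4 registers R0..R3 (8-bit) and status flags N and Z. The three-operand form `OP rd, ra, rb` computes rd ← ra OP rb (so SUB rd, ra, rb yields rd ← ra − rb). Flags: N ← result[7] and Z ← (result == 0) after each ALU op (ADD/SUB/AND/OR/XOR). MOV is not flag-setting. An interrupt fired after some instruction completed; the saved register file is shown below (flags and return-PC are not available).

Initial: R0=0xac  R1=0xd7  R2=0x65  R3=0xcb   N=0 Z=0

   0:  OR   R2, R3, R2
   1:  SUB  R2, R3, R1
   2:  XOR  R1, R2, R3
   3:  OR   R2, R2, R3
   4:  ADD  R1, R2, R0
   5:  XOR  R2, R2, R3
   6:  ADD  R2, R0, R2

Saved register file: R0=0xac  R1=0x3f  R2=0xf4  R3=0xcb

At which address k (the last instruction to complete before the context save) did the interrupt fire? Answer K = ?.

K = 2

after  0: R0=0xac R1=0xd7 R2=0xef R3=0xcb  N=1 Z=0
after  1: R0=0xac R1=0xd7 R2=0xf4 R3=0xcb  N=1 Z=0
after  2: R0=0xac R1=0x3f R2=0xf4 R3=0xcb  N=0 Z=0
-- IRQ taken; context saved, return-PC = 3 --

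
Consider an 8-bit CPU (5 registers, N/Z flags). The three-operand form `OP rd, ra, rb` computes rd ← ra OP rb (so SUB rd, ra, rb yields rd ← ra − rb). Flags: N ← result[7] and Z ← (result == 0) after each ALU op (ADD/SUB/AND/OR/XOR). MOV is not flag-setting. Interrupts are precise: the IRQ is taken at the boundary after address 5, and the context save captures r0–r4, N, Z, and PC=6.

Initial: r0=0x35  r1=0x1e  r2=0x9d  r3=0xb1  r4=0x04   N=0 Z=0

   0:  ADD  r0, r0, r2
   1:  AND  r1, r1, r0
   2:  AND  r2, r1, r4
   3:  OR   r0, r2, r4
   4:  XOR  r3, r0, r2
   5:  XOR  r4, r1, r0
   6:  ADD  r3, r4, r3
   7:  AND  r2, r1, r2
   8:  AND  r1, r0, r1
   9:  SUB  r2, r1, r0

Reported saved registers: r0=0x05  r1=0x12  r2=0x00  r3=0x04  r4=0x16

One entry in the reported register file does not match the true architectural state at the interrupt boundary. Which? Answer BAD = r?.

after  0: r0=0xd2 r1=0x1e r2=0x9d r3=0xb1 r4=0x04  N=1 Z=0
after  1: r0=0xd2 r1=0x12 r2=0x9d r3=0xb1 r4=0x04  N=0 Z=0
after  2: r0=0xd2 r1=0x12 r2=0x00 r3=0xb1 r4=0x04  N=0 Z=1
after  3: r0=0x04 r1=0x12 r2=0x00 r3=0xb1 r4=0x04  N=0 Z=0
after  4: r0=0x04 r1=0x12 r2=0x00 r3=0x04 r4=0x04  N=0 Z=0
after  5: r0=0x04 r1=0x12 r2=0x00 r3=0x04 r4=0x16  N=0 Z=0
-- IRQ taken; context saved, return-PC = 6 --
mismatch: r0: reported 0x05 vs actual 0x04

BAD = r0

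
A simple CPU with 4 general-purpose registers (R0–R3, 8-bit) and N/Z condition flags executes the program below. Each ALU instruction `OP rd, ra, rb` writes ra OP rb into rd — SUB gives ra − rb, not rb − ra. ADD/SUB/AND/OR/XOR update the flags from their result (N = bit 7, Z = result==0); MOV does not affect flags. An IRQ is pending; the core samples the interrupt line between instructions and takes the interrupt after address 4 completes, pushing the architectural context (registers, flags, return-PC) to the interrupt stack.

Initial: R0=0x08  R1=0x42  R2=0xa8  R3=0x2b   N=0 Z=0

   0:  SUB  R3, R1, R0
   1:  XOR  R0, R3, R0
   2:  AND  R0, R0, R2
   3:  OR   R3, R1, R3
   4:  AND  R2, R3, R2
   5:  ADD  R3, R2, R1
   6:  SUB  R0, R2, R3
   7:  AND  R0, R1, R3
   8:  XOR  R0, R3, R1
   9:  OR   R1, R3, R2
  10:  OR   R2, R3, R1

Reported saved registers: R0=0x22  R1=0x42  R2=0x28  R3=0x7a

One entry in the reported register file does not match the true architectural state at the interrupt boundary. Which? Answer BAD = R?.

after  0: R0=0x08 R1=0x42 R2=0xa8 R3=0x3a  N=0 Z=0
after  1: R0=0x32 R1=0x42 R2=0xa8 R3=0x3a  N=0 Z=0
after  2: R0=0x20 R1=0x42 R2=0xa8 R3=0x3a  N=0 Z=0
after  3: R0=0x20 R1=0x42 R2=0xa8 R3=0x7a  N=0 Z=0
after  4: R0=0x20 R1=0x42 R2=0x28 R3=0x7a  N=0 Z=0
-- IRQ taken; context saved, return-PC = 5 --
mismatch: R0: reported 0x22 vs actual 0x20

BAD = R0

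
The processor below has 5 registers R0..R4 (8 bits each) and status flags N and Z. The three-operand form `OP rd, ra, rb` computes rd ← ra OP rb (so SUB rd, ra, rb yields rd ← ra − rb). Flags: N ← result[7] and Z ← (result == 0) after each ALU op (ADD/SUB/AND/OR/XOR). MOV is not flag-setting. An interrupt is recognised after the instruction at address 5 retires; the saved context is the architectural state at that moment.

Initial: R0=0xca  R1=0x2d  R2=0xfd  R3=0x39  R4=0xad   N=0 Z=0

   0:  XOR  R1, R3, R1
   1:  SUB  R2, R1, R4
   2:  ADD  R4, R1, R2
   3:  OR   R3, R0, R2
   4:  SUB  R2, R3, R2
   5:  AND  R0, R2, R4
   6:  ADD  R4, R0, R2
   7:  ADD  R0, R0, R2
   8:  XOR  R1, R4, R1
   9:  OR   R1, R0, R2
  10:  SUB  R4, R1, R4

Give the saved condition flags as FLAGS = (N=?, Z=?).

after  0: R0=0xca R1=0x14 R2=0xfd R3=0x39 R4=0xad  N=0 Z=0
after  1: R0=0xca R1=0x14 R2=0x67 R3=0x39 R4=0xad  N=0 Z=0
after  2: R0=0xca R1=0x14 R2=0x67 R3=0x39 R4=0x7b  N=0 Z=0
after  3: R0=0xca R1=0x14 R2=0x67 R3=0xef R4=0x7b  N=1 Z=0
after  4: R0=0xca R1=0x14 R2=0x88 R3=0xef R4=0x7b  N=1 Z=0
after  5: R0=0x08 R1=0x14 R2=0x88 R3=0xef R4=0x7b  N=0 Z=0
-- IRQ taken; context saved, return-PC = 6 --

FLAGS = (N=0, Z=0)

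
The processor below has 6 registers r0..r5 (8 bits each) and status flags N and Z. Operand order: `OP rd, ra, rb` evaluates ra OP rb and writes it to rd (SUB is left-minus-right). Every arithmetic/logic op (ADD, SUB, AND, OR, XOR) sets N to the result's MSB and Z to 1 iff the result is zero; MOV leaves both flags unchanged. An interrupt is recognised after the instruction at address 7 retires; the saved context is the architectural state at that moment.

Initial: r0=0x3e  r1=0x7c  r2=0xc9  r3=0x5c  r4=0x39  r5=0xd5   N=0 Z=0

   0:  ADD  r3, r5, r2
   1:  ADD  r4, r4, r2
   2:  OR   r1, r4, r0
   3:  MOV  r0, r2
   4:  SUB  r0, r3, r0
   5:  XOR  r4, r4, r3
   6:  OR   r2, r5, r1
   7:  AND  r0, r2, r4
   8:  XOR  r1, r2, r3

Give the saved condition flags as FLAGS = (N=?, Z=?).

FLAGS = (N=1, Z=0)

after  0: r0=0x3e r1=0x7c r2=0xc9 r3=0x9e r4=0x39 r5=0xd5  N=1 Z=0
after  1: r0=0x3e r1=0x7c r2=0xc9 r3=0x9e r4=0x02 r5=0xd5  N=0 Z=0
after  2: r0=0x3e r1=0x3e r2=0xc9 r3=0x9e r4=0x02 r5=0xd5  N=0 Z=0
after  3: r0=0xc9 r1=0x3e r2=0xc9 r3=0x9e r4=0x02 r5=0xd5  N=0 Z=0
after  4: r0=0xd5 r1=0x3e r2=0xc9 r3=0x9e r4=0x02 r5=0xd5  N=1 Z=0
after  5: r0=0xd5 r1=0x3e r2=0xc9 r3=0x9e r4=0x9c r5=0xd5  N=1 Z=0
after  6: r0=0xd5 r1=0x3e r2=0xff r3=0x9e r4=0x9c r5=0xd5  N=1 Z=0
after  7: r0=0x9c r1=0x3e r2=0xff r3=0x9e r4=0x9c r5=0xd5  N=1 Z=0
-- IRQ taken; context saved, return-PC = 8 --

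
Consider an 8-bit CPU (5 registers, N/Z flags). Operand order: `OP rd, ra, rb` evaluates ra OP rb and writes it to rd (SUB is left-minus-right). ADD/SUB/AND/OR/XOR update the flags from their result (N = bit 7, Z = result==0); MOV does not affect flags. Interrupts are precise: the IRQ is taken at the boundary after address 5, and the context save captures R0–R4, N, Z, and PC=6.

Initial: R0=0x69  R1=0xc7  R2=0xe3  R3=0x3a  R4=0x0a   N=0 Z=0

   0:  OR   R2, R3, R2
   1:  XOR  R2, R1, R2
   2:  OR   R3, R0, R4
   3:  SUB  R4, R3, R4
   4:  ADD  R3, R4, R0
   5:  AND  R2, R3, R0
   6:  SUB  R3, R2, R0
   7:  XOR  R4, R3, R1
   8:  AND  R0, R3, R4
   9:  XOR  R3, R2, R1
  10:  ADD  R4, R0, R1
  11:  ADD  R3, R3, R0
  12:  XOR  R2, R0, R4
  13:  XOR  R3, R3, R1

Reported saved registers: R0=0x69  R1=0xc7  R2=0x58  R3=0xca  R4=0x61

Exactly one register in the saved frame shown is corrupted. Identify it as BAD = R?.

BAD = R2

after  0: R0=0x69 R1=0xc7 R2=0xfb R3=0x3a R4=0x0a  N=1 Z=0
after  1: R0=0x69 R1=0xc7 R2=0x3c R3=0x3a R4=0x0a  N=0 Z=0
after  2: R0=0x69 R1=0xc7 R2=0x3c R3=0x6b R4=0x0a  N=0 Z=0
after  3: R0=0x69 R1=0xc7 R2=0x3c R3=0x6b R4=0x61  N=0 Z=0
after  4: R0=0x69 R1=0xc7 R2=0x3c R3=0xca R4=0x61  N=1 Z=0
after  5: R0=0x69 R1=0xc7 R2=0x48 R3=0xca R4=0x61  N=0 Z=0
-- IRQ taken; context saved, return-PC = 6 --
mismatch: R2: reported 0x58 vs actual 0x48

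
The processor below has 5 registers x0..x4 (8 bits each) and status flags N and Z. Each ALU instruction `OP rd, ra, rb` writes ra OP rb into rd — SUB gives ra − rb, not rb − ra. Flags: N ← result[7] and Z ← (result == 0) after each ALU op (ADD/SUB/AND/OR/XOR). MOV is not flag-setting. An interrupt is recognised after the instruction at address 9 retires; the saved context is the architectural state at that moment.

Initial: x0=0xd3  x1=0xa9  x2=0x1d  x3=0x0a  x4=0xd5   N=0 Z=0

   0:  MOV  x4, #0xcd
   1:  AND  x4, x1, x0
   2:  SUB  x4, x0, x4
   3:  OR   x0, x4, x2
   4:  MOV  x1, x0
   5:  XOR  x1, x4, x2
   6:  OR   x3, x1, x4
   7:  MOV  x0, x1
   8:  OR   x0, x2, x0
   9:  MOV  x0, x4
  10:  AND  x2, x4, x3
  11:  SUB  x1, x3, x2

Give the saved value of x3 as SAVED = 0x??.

after  0: x0=0xd3 x1=0xa9 x2=0x1d x3=0x0a x4=0xcd  N=0 Z=0
after  1: x0=0xd3 x1=0xa9 x2=0x1d x3=0x0a x4=0x81  N=1 Z=0
after  2: x0=0xd3 x1=0xa9 x2=0x1d x3=0x0a x4=0x52  N=0 Z=0
after  3: x0=0x5f x1=0xa9 x2=0x1d x3=0x0a x4=0x52  N=0 Z=0
after  4: x0=0x5f x1=0x5f x2=0x1d x3=0x0a x4=0x52  N=0 Z=0
after  5: x0=0x5f x1=0x4f x2=0x1d x3=0x0a x4=0x52  N=0 Z=0
after  6: x0=0x5f x1=0x4f x2=0x1d x3=0x5f x4=0x52  N=0 Z=0
after  7: x0=0x4f x1=0x4f x2=0x1d x3=0x5f x4=0x52  N=0 Z=0
after  8: x0=0x5f x1=0x4f x2=0x1d x3=0x5f x4=0x52  N=0 Z=0
after  9: x0=0x52 x1=0x4f x2=0x1d x3=0x5f x4=0x52  N=0 Z=0
-- IRQ taken; context saved, return-PC = 10 --

SAVED = 0x5f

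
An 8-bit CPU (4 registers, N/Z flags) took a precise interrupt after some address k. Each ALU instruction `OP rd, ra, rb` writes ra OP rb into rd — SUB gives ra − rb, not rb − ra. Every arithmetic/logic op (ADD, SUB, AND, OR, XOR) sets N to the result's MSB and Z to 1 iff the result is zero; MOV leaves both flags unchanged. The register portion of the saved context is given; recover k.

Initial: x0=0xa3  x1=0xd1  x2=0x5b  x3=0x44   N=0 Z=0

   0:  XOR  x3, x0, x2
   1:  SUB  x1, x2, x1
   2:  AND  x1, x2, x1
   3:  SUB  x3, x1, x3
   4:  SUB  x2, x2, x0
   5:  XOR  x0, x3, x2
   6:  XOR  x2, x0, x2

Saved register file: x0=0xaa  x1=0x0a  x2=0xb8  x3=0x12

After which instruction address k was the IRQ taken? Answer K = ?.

K = 5

after  0: x0=0xa3 x1=0xd1 x2=0x5b x3=0xf8  N=1 Z=0
after  1: x0=0xa3 x1=0x8a x2=0x5b x3=0xf8  N=1 Z=0
after  2: x0=0xa3 x1=0x0a x2=0x5b x3=0xf8  N=0 Z=0
after  3: x0=0xa3 x1=0x0a x2=0x5b x3=0x12  N=0 Z=0
after  4: x0=0xa3 x1=0x0a x2=0xb8 x3=0x12  N=1 Z=0
after  5: x0=0xaa x1=0x0a x2=0xb8 x3=0x12  N=1 Z=0
-- IRQ taken; context saved, return-PC = 6 --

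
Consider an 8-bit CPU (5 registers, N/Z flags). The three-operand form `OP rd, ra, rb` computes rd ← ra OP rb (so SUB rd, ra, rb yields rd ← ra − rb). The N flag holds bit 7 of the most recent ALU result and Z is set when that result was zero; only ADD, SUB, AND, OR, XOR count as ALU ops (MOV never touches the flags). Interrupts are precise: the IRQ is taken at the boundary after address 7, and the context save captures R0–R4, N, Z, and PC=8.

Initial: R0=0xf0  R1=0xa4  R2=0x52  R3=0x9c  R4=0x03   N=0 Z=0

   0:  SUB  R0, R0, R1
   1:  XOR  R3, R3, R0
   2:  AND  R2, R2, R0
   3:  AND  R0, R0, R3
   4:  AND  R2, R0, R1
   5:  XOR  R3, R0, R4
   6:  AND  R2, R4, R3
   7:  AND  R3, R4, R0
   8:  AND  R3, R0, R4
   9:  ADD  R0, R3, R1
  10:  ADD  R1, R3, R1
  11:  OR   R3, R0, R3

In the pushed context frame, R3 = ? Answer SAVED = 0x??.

SAVED = 0x00

after  0: R0=0x4c R1=0xa4 R2=0x52 R3=0x9c R4=0x03  N=0 Z=0
after  1: R0=0x4c R1=0xa4 R2=0x52 R3=0xd0 R4=0x03  N=1 Z=0
after  2: R0=0x4c R1=0xa4 R2=0x40 R3=0xd0 R4=0x03  N=0 Z=0
after  3: R0=0x40 R1=0xa4 R2=0x40 R3=0xd0 R4=0x03  N=0 Z=0
after  4: R0=0x40 R1=0xa4 R2=0x00 R3=0xd0 R4=0x03  N=0 Z=1
after  5: R0=0x40 R1=0xa4 R2=0x00 R3=0x43 R4=0x03  N=0 Z=0
after  6: R0=0x40 R1=0xa4 R2=0x03 R3=0x43 R4=0x03  N=0 Z=0
after  7: R0=0x40 R1=0xa4 R2=0x03 R3=0x00 R4=0x03  N=0 Z=1
-- IRQ taken; context saved, return-PC = 8 --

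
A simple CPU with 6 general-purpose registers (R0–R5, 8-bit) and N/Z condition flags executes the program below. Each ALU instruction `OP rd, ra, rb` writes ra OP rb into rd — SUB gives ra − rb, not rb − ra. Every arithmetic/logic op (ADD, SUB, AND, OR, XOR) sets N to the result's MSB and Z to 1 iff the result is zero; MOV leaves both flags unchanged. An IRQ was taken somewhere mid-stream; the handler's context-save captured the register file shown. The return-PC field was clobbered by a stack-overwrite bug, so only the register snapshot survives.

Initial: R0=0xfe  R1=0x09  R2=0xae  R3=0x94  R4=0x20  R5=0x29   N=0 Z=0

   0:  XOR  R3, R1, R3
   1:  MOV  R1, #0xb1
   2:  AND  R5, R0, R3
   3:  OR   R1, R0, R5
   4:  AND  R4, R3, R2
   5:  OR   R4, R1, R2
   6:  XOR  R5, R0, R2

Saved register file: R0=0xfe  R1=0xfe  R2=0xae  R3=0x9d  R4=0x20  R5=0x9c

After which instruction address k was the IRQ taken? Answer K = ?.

K = 3

after  0: R0=0xfe R1=0x09 R2=0xae R3=0x9d R4=0x20 R5=0x29  N=1 Z=0
after  1: R0=0xfe R1=0xb1 R2=0xae R3=0x9d R4=0x20 R5=0x29  N=1 Z=0
after  2: R0=0xfe R1=0xb1 R2=0xae R3=0x9d R4=0x20 R5=0x9c  N=1 Z=0
after  3: R0=0xfe R1=0xfe R2=0xae R3=0x9d R4=0x20 R5=0x9c  N=1 Z=0
-- IRQ taken; context saved, return-PC = 4 --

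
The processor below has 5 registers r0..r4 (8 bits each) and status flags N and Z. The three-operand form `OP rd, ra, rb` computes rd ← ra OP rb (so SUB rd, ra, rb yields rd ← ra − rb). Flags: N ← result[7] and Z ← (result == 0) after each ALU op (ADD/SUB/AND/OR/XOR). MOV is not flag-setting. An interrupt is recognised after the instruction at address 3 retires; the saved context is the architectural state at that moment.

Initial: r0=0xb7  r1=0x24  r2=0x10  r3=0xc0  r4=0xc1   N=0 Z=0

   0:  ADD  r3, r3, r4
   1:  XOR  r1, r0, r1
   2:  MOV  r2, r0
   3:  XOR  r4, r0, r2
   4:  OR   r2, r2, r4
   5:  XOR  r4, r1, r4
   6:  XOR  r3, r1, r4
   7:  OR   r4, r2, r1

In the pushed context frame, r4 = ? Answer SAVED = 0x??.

after  0: r0=0xb7 r1=0x24 r2=0x10 r3=0x81 r4=0xc1  N=1 Z=0
after  1: r0=0xb7 r1=0x93 r2=0x10 r3=0x81 r4=0xc1  N=1 Z=0
after  2: r0=0xb7 r1=0x93 r2=0xb7 r3=0x81 r4=0xc1  N=1 Z=0
after  3: r0=0xb7 r1=0x93 r2=0xb7 r3=0x81 r4=0x00  N=0 Z=1
-- IRQ taken; context saved, return-PC = 4 --

SAVED = 0x00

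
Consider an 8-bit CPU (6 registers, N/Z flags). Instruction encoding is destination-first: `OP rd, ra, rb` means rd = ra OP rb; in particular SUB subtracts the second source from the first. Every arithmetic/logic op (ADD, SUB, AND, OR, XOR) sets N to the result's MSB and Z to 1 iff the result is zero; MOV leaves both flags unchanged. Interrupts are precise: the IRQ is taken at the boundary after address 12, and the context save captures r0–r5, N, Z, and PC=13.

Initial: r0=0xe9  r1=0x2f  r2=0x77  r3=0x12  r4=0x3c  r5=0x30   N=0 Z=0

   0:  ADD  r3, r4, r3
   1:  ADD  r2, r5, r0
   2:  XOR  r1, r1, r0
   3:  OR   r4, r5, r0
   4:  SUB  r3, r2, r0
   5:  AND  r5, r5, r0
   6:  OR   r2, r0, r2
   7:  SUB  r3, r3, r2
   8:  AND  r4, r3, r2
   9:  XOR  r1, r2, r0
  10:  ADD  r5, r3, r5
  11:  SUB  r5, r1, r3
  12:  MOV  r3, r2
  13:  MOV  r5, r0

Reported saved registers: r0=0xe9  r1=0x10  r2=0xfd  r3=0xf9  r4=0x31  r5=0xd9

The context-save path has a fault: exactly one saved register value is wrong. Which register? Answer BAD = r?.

after  0: r0=0xe9 r1=0x2f r2=0x77 r3=0x4e r4=0x3c r5=0x30  N=0 Z=0
after  1: r0=0xe9 r1=0x2f r2=0x19 r3=0x4e r4=0x3c r5=0x30  N=0 Z=0
after  2: r0=0xe9 r1=0xc6 r2=0x19 r3=0x4e r4=0x3c r5=0x30  N=1 Z=0
after  3: r0=0xe9 r1=0xc6 r2=0x19 r3=0x4e r4=0xf9 r5=0x30  N=1 Z=0
after  4: r0=0xe9 r1=0xc6 r2=0x19 r3=0x30 r4=0xf9 r5=0x30  N=0 Z=0
after  5: r0=0xe9 r1=0xc6 r2=0x19 r3=0x30 r4=0xf9 r5=0x20  N=0 Z=0
after  6: r0=0xe9 r1=0xc6 r2=0xf9 r3=0x30 r4=0xf9 r5=0x20  N=1 Z=0
after  7: r0=0xe9 r1=0xc6 r2=0xf9 r3=0x37 r4=0xf9 r5=0x20  N=0 Z=0
after  8: r0=0xe9 r1=0xc6 r2=0xf9 r3=0x37 r4=0x31 r5=0x20  N=0 Z=0
after  9: r0=0xe9 r1=0x10 r2=0xf9 r3=0x37 r4=0x31 r5=0x20  N=0 Z=0
after 10: r0=0xe9 r1=0x10 r2=0xf9 r3=0x37 r4=0x31 r5=0x57  N=0 Z=0
after 11: r0=0xe9 r1=0x10 r2=0xf9 r3=0x37 r4=0x31 r5=0xd9  N=1 Z=0
after 12: r0=0xe9 r1=0x10 r2=0xf9 r3=0xf9 r4=0x31 r5=0xd9  N=1 Z=0
-- IRQ taken; context saved, return-PC = 13 --
mismatch: r2: reported 0xfd vs actual 0xf9

BAD = r2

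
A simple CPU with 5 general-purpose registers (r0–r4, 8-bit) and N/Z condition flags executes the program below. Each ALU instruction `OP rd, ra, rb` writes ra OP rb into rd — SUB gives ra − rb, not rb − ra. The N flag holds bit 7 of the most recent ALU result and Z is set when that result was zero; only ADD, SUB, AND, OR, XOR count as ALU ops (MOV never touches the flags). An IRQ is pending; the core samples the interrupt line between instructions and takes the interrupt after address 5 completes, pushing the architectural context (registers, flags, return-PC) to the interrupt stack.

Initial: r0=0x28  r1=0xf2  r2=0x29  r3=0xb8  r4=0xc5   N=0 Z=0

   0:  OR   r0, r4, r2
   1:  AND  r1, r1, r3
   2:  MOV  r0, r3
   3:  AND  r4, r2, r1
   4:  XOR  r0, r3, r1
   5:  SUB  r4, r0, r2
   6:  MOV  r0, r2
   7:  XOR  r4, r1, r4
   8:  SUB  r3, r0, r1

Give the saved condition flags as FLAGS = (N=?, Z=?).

after  0: r0=0xed r1=0xf2 r2=0x29 r3=0xb8 r4=0xc5  N=1 Z=0
after  1: r0=0xed r1=0xb0 r2=0x29 r3=0xb8 r4=0xc5  N=1 Z=0
after  2: r0=0xb8 r1=0xb0 r2=0x29 r3=0xb8 r4=0xc5  N=1 Z=0
after  3: r0=0xb8 r1=0xb0 r2=0x29 r3=0xb8 r4=0x20  N=0 Z=0
after  4: r0=0x08 r1=0xb0 r2=0x29 r3=0xb8 r4=0x20  N=0 Z=0
after  5: r0=0x08 r1=0xb0 r2=0x29 r3=0xb8 r4=0xdf  N=1 Z=0
-- IRQ taken; context saved, return-PC = 6 --

FLAGS = (N=1, Z=0)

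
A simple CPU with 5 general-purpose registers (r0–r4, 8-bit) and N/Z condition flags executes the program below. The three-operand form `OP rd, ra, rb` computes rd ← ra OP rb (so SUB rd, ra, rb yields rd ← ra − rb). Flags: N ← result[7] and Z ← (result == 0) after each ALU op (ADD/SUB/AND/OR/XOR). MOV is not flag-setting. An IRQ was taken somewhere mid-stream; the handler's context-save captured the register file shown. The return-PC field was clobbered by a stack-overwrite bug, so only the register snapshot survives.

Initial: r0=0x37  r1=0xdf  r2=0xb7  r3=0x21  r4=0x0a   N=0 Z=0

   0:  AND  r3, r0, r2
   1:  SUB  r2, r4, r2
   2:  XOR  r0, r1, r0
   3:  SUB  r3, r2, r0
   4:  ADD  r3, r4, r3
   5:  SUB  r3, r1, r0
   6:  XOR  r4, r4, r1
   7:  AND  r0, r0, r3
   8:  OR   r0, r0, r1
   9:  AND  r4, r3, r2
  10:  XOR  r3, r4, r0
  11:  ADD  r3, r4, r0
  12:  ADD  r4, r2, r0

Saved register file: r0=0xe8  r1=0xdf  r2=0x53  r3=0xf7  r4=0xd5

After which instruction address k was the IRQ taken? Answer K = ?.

K = 6

after  0: r0=0x37 r1=0xdf r2=0xb7 r3=0x37 r4=0x0a  N=0 Z=0
after  1: r0=0x37 r1=0xdf r2=0x53 r3=0x37 r4=0x0a  N=0 Z=0
after  2: r0=0xe8 r1=0xdf r2=0x53 r3=0x37 r4=0x0a  N=1 Z=0
after  3: r0=0xe8 r1=0xdf r2=0x53 r3=0x6b r4=0x0a  N=0 Z=0
after  4: r0=0xe8 r1=0xdf r2=0x53 r3=0x75 r4=0x0a  N=0 Z=0
after  5: r0=0xe8 r1=0xdf r2=0x53 r3=0xf7 r4=0x0a  N=1 Z=0
after  6: r0=0xe8 r1=0xdf r2=0x53 r3=0xf7 r4=0xd5  N=1 Z=0
-- IRQ taken; context saved, return-PC = 7 --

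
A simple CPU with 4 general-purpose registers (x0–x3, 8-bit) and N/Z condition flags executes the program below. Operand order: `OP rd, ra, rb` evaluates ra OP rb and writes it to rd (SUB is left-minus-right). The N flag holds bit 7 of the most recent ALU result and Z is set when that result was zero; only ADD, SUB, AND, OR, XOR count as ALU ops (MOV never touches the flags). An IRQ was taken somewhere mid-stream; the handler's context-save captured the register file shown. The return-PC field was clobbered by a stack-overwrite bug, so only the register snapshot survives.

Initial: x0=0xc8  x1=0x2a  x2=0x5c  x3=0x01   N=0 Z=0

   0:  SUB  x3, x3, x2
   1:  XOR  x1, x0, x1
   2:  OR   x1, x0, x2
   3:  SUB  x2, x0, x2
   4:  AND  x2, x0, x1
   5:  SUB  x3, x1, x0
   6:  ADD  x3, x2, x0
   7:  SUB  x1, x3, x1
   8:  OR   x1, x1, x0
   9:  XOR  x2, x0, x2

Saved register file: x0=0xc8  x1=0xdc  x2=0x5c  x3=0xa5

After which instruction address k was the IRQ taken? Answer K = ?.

after  0: x0=0xc8 x1=0x2a x2=0x5c x3=0xa5  N=1 Z=0
after  1: x0=0xc8 x1=0xe2 x2=0x5c x3=0xa5  N=1 Z=0
after  2: x0=0xc8 x1=0xdc x2=0x5c x3=0xa5  N=1 Z=0
-- IRQ taken; context saved, return-PC = 3 --

K = 2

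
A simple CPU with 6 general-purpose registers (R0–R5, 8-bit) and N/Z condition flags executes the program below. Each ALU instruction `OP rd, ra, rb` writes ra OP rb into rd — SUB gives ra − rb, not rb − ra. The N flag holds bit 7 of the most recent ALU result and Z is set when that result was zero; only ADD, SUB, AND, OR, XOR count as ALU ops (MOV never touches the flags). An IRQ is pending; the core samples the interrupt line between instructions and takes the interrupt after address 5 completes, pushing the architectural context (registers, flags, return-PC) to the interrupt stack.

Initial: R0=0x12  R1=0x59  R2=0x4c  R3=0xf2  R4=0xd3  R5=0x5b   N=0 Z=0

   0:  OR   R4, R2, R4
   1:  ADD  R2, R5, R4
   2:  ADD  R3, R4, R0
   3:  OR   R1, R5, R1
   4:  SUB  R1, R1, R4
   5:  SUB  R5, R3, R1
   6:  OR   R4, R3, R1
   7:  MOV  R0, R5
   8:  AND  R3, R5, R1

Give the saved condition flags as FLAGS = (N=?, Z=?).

FLAGS = (N=0, Z=0)

after  0: R0=0x12 R1=0x59 R2=0x4c R3=0xf2 R4=0xdf R5=0x5b  N=1 Z=0
after  1: R0=0x12 R1=0x59 R2=0x3a R3=0xf2 R4=0xdf R5=0x5b  N=0 Z=0
after  2: R0=0x12 R1=0x59 R2=0x3a R3=0xf1 R4=0xdf R5=0x5b  N=1 Z=0
after  3: R0=0x12 R1=0x5b R2=0x3a R3=0xf1 R4=0xdf R5=0x5b  N=0 Z=0
after  4: R0=0x12 R1=0x7c R2=0x3a R3=0xf1 R4=0xdf R5=0x5b  N=0 Z=0
after  5: R0=0x12 R1=0x7c R2=0x3a R3=0xf1 R4=0xdf R5=0x75  N=0 Z=0
-- IRQ taken; context saved, return-PC = 6 --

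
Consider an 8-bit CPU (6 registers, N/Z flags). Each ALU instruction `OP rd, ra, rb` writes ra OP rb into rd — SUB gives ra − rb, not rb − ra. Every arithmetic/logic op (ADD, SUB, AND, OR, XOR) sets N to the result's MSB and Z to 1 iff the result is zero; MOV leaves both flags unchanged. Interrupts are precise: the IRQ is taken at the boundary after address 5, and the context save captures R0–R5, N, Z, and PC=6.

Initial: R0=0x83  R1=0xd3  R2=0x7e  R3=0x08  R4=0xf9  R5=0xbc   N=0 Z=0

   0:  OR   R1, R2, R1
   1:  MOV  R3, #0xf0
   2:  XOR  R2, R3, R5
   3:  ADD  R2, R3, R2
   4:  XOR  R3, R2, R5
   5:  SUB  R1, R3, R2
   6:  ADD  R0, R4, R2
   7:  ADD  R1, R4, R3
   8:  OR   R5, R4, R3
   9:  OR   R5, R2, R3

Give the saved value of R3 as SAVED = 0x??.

SAVED = 0x80

after  0: R0=0x83 R1=0xff R2=0x7e R3=0x08 R4=0xf9 R5=0xbc  N=1 Z=0
after  1: R0=0x83 R1=0xff R2=0x7e R3=0xf0 R4=0xf9 R5=0xbc  N=1 Z=0
after  2: R0=0x83 R1=0xff R2=0x4c R3=0xf0 R4=0xf9 R5=0xbc  N=0 Z=0
after  3: R0=0x83 R1=0xff R2=0x3c R3=0xf0 R4=0xf9 R5=0xbc  N=0 Z=0
after  4: R0=0x83 R1=0xff R2=0x3c R3=0x80 R4=0xf9 R5=0xbc  N=1 Z=0
after  5: R0=0x83 R1=0x44 R2=0x3c R3=0x80 R4=0xf9 R5=0xbc  N=0 Z=0
-- IRQ taken; context saved, return-PC = 6 --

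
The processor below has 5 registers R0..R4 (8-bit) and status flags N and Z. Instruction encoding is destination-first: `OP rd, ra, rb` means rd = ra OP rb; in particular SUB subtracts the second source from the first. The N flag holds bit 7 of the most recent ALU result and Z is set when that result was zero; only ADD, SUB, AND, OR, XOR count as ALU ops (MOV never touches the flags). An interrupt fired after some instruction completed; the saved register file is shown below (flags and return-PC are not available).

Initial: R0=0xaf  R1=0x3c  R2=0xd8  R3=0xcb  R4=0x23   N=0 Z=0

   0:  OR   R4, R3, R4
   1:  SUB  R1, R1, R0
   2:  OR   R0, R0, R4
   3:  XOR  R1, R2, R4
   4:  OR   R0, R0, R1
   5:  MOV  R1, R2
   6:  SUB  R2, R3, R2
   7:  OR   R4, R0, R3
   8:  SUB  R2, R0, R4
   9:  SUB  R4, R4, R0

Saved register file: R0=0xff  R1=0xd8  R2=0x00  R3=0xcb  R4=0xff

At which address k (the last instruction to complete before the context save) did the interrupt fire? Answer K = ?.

K = 8

after  0: R0=0xaf R1=0x3c R2=0xd8 R3=0xcb R4=0xeb  N=1 Z=0
after  1: R0=0xaf R1=0x8d R2=0xd8 R3=0xcb R4=0xeb  N=1 Z=0
after  2: R0=0xef R1=0x8d R2=0xd8 R3=0xcb R4=0xeb  N=1 Z=0
after  3: R0=0xef R1=0x33 R2=0xd8 R3=0xcb R4=0xeb  N=0 Z=0
after  4: R0=0xff R1=0x33 R2=0xd8 R3=0xcb R4=0xeb  N=1 Z=0
after  5: R0=0xff R1=0xd8 R2=0xd8 R3=0xcb R4=0xeb  N=1 Z=0
after  6: R0=0xff R1=0xd8 R2=0xf3 R3=0xcb R4=0xeb  N=1 Z=0
after  7: R0=0xff R1=0xd8 R2=0xf3 R3=0xcb R4=0xff  N=1 Z=0
after  8: R0=0xff R1=0xd8 R2=0x00 R3=0xcb R4=0xff  N=0 Z=1
-- IRQ taken; context saved, return-PC = 9 --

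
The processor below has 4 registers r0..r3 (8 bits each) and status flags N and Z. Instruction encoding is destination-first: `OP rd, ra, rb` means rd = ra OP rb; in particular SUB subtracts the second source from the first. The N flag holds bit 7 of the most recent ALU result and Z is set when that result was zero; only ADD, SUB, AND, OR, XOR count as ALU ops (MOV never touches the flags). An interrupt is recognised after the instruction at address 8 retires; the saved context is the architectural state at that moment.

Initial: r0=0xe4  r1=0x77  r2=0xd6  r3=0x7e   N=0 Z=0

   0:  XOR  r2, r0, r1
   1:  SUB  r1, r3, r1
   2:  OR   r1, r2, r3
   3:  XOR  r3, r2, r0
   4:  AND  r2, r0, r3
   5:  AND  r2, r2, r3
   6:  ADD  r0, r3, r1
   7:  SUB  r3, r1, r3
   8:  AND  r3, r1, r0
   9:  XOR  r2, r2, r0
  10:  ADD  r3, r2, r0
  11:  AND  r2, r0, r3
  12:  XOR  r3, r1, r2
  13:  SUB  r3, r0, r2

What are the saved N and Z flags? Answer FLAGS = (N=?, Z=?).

FLAGS = (N=0, Z=0)

after  0: r0=0xe4 r1=0x77 r2=0x93 r3=0x7e  N=1 Z=0
after  1: r0=0xe4 r1=0x07 r2=0x93 r3=0x7e  N=0 Z=0
after  2: r0=0xe4 r1=0xff r2=0x93 r3=0x7e  N=1 Z=0
after  3: r0=0xe4 r1=0xff r2=0x93 r3=0x77  N=0 Z=0
after  4: r0=0xe4 r1=0xff r2=0x64 r3=0x77  N=0 Z=0
after  5: r0=0xe4 r1=0xff r2=0x64 r3=0x77  N=0 Z=0
after  6: r0=0x76 r1=0xff r2=0x64 r3=0x77  N=0 Z=0
after  7: r0=0x76 r1=0xff r2=0x64 r3=0x88  N=1 Z=0
after  8: r0=0x76 r1=0xff r2=0x64 r3=0x76  N=0 Z=0
-- IRQ taken; context saved, return-PC = 9 --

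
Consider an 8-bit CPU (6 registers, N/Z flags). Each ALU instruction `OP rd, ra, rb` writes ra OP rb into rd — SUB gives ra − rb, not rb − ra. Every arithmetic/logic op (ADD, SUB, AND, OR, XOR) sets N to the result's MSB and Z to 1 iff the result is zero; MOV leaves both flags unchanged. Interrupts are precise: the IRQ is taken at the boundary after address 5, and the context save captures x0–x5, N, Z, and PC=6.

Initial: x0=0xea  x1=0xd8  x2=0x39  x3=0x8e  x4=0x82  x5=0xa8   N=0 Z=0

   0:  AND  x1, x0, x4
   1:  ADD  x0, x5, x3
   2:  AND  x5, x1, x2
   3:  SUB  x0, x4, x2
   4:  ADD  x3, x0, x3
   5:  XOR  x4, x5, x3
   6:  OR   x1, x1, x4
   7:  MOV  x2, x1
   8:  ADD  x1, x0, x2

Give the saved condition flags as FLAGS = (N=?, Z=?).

FLAGS = (N=1, Z=0)

after  0: x0=0xea x1=0x82 x2=0x39 x3=0x8e x4=0x82 x5=0xa8  N=1 Z=0
after  1: x0=0x36 x1=0x82 x2=0x39 x3=0x8e x4=0x82 x5=0xa8  N=0 Z=0
after  2: x0=0x36 x1=0x82 x2=0x39 x3=0x8e x4=0x82 x5=0x00  N=0 Z=1
after  3: x0=0x49 x1=0x82 x2=0x39 x3=0x8e x4=0x82 x5=0x00  N=0 Z=0
after  4: x0=0x49 x1=0x82 x2=0x39 x3=0xd7 x4=0x82 x5=0x00  N=1 Z=0
after  5: x0=0x49 x1=0x82 x2=0x39 x3=0xd7 x4=0xd7 x5=0x00  N=1 Z=0
-- IRQ taken; context saved, return-PC = 6 --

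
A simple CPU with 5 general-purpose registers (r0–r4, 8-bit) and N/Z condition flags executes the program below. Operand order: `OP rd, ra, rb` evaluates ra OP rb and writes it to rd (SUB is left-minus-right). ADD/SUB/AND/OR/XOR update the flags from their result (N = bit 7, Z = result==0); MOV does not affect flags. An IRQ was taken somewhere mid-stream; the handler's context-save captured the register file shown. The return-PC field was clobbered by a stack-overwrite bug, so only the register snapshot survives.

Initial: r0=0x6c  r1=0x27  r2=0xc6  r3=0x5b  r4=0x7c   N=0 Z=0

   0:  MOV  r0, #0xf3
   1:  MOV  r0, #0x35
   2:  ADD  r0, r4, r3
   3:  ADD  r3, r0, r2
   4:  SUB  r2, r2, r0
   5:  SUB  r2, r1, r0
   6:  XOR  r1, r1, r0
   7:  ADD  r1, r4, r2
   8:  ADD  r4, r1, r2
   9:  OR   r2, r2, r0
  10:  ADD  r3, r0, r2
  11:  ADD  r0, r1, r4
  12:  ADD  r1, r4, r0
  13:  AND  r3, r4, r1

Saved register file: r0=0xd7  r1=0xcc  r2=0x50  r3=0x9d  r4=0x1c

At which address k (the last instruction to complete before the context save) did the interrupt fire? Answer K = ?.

K = 8

after  0: r0=0xf3 r1=0x27 r2=0xc6 r3=0x5b r4=0x7c  N=0 Z=0
after  1: r0=0x35 r1=0x27 r2=0xc6 r3=0x5b r4=0x7c  N=0 Z=0
after  2: r0=0xd7 r1=0x27 r2=0xc6 r3=0x5b r4=0x7c  N=1 Z=0
after  3: r0=0xd7 r1=0x27 r2=0xc6 r3=0x9d r4=0x7c  N=1 Z=0
after  4: r0=0xd7 r1=0x27 r2=0xef r3=0x9d r4=0x7c  N=1 Z=0
after  5: r0=0xd7 r1=0x27 r2=0x50 r3=0x9d r4=0x7c  N=0 Z=0
after  6: r0=0xd7 r1=0xf0 r2=0x50 r3=0x9d r4=0x7c  N=1 Z=0
after  7: r0=0xd7 r1=0xcc r2=0x50 r3=0x9d r4=0x7c  N=1 Z=0
after  8: r0=0xd7 r1=0xcc r2=0x50 r3=0x9d r4=0x1c  N=0 Z=0
-- IRQ taken; context saved, return-PC = 9 --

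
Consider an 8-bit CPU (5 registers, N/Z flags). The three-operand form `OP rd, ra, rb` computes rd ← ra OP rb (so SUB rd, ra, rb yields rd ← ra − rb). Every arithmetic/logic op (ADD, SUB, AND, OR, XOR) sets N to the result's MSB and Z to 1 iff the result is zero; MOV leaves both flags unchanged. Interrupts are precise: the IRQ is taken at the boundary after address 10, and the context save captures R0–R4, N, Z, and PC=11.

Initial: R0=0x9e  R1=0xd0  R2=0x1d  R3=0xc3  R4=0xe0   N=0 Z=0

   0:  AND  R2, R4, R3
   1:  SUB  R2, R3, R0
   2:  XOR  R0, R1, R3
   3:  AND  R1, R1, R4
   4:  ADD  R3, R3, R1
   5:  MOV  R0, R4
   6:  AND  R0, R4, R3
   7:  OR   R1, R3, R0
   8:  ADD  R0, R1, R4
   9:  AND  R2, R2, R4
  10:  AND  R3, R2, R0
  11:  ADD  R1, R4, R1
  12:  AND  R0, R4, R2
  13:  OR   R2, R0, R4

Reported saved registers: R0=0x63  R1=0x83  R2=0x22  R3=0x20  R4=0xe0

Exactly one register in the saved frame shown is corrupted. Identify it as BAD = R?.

after  0: R0=0x9e R1=0xd0 R2=0xc0 R3=0xc3 R4=0xe0  N=1 Z=0
after  1: R0=0x9e R1=0xd0 R2=0x25 R3=0xc3 R4=0xe0  N=0 Z=0
after  2: R0=0x13 R1=0xd0 R2=0x25 R3=0xc3 R4=0xe0  N=0 Z=0
after  3: R0=0x13 R1=0xc0 R2=0x25 R3=0xc3 R4=0xe0  N=1 Z=0
after  4: R0=0x13 R1=0xc0 R2=0x25 R3=0x83 R4=0xe0  N=1 Z=0
after  5: R0=0xe0 R1=0xc0 R2=0x25 R3=0x83 R4=0xe0  N=1 Z=0
after  6: R0=0x80 R1=0xc0 R2=0x25 R3=0x83 R4=0xe0  N=1 Z=0
after  7: R0=0x80 R1=0x83 R2=0x25 R3=0x83 R4=0xe0  N=1 Z=0
after  8: R0=0x63 R1=0x83 R2=0x25 R3=0x83 R4=0xe0  N=0 Z=0
after  9: R0=0x63 R1=0x83 R2=0x20 R3=0x83 R4=0xe0  N=0 Z=0
after 10: R0=0x63 R1=0x83 R2=0x20 R3=0x20 R4=0xe0  N=0 Z=0
-- IRQ taken; context saved, return-PC = 11 --
mismatch: R2: reported 0x22 vs actual 0x20

BAD = R2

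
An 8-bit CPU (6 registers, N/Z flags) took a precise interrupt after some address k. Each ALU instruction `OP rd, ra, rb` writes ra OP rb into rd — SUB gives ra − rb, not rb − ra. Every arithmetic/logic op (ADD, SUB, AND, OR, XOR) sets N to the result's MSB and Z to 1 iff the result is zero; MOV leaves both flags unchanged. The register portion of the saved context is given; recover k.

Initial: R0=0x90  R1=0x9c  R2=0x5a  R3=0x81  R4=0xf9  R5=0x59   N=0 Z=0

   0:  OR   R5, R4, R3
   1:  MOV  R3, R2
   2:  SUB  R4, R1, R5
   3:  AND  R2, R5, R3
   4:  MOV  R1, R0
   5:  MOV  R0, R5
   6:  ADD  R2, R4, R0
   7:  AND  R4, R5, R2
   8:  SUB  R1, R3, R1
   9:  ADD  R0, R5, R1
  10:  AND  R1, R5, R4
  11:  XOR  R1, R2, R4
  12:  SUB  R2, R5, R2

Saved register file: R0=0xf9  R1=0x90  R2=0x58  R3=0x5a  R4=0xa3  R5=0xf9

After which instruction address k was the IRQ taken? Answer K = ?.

K = 5

after  0: R0=0x90 R1=0x9c R2=0x5a R3=0x81 R4=0xf9 R5=0xf9  N=1 Z=0
after  1: R0=0x90 R1=0x9c R2=0x5a R3=0x5a R4=0xf9 R5=0xf9  N=1 Z=0
after  2: R0=0x90 R1=0x9c R2=0x5a R3=0x5a R4=0xa3 R5=0xf9  N=1 Z=0
after  3: R0=0x90 R1=0x9c R2=0x58 R3=0x5a R4=0xa3 R5=0xf9  N=0 Z=0
after  4: R0=0x90 R1=0x90 R2=0x58 R3=0x5a R4=0xa3 R5=0xf9  N=0 Z=0
after  5: R0=0xf9 R1=0x90 R2=0x58 R3=0x5a R4=0xa3 R5=0xf9  N=0 Z=0
-- IRQ taken; context saved, return-PC = 6 --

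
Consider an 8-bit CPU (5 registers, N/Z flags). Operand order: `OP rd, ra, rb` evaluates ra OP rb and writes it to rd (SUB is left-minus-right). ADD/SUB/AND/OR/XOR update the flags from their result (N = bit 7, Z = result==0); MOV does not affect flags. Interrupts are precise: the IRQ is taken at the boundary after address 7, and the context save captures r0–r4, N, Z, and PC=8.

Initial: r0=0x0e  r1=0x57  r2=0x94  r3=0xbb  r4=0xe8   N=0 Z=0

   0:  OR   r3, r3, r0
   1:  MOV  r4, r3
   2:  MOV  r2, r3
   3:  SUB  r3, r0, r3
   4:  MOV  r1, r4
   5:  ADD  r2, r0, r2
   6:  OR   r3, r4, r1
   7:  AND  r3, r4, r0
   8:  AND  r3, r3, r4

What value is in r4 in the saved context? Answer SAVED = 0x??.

after  0: r0=0x0e r1=0x57 r2=0x94 r3=0xbf r4=0xe8  N=1 Z=0
after  1: r0=0x0e r1=0x57 r2=0x94 r3=0xbf r4=0xbf  N=1 Z=0
after  2: r0=0x0e r1=0x57 r2=0xbf r3=0xbf r4=0xbf  N=1 Z=0
after  3: r0=0x0e r1=0x57 r2=0xbf r3=0x4f r4=0xbf  N=0 Z=0
after  4: r0=0x0e r1=0xbf r2=0xbf r3=0x4f r4=0xbf  N=0 Z=0
after  5: r0=0x0e r1=0xbf r2=0xcd r3=0x4f r4=0xbf  N=1 Z=0
after  6: r0=0x0e r1=0xbf r2=0xcd r3=0xbf r4=0xbf  N=1 Z=0
after  7: r0=0x0e r1=0xbf r2=0xcd r3=0x0e r4=0xbf  N=0 Z=0
-- IRQ taken; context saved, return-PC = 8 --

SAVED = 0xbf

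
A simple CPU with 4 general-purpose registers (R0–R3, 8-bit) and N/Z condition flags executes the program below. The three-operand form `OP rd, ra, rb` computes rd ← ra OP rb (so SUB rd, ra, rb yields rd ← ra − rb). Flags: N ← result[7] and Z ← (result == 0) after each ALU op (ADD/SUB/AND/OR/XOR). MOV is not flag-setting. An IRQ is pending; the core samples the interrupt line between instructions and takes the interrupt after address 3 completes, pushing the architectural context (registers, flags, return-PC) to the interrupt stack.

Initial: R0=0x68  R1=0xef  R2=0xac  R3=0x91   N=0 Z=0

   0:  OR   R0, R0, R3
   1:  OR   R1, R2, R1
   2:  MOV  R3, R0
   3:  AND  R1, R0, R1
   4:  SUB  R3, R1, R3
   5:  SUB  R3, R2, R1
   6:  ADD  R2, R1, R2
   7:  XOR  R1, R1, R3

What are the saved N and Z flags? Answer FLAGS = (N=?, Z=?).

FLAGS = (N=1, Z=0)

after  0: R0=0xf9 R1=0xef R2=0xac R3=0x91  N=1 Z=0
after  1: R0=0xf9 R1=0xef R2=0xac R3=0x91  N=1 Z=0
after  2: R0=0xf9 R1=0xef R2=0xac R3=0xf9  N=1 Z=0
after  3: R0=0xf9 R1=0xe9 R2=0xac R3=0xf9  N=1 Z=0
-- IRQ taken; context saved, return-PC = 4 --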